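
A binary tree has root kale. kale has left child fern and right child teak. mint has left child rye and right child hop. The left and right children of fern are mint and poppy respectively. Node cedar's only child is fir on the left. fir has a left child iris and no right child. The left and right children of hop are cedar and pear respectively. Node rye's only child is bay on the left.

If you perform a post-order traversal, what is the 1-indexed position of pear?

Post-order visits the left subtree, then the right subtree, then the node.
At kale: go left to fern.
  At fern: go left to mint.
    At mint: go left to rye.
      At rye: go left to bay.
        bay is a leaf — visit bay.
      At rye: no right child.
      Visit rye.
    At mint: go right to hop.
      At hop: go left to cedar.
        At cedar: go left to fir.
          At fir: go left to iris.
            iris is a leaf — visit iris.
          At fir: no right child.
          Visit fir.
        At cedar: no right child.
        Visit cedar.
      At hop: go right to pear.
        pear is a leaf — visit pear.
      Visit hop.
    Visit mint.
  At fern: go right to poppy.
    poppy is a leaf — visit poppy.
  Visit fern.
At kale: go right to teak.
  teak is a leaf — visit teak.
Visit kale.
Full post-order sequence: bay, rye, iris, fir, cedar, pear, hop, mint, poppy, fern, teak, kale.

6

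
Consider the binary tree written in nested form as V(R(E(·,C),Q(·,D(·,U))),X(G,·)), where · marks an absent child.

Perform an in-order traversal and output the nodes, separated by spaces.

E C R Q D U V G X

In-order visits the left subtree, then the node, then the right subtree.
At V: go left to R.
  At R: go left to E.
    At E: no left child.
    Visit E.
    At E: go right to C.
      C is a leaf — visit C.
  Visit R.
  At R: go right to Q.
    At Q: no left child.
    Visit Q.
    At Q: go right to D.
      At D: no left child.
      Visit D.
      At D: go right to U.
        U is a leaf — visit U.
Visit V.
At V: go right to X.
  At X: go left to G.
    G is a leaf — visit G.
  Visit X.
  At X: no right child.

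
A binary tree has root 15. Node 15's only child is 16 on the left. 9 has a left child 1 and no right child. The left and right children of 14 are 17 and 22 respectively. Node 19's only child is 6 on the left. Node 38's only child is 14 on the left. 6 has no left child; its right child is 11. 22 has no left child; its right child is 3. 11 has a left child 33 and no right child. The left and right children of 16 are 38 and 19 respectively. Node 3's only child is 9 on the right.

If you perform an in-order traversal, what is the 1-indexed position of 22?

In-order visits the left subtree, then the node, then the right subtree.
At 15: go left to 16.
  At 16: go left to 38.
    At 38: go left to 14.
      At 14: go left to 17.
        17 is a leaf — visit 17.
      Visit 14.
      At 14: go right to 22.
        At 22: no left child.
        Visit 22.
        At 22: go right to 3.
          At 3: no left child.
          Visit 3.
          At 3: go right to 9.
            At 9: go left to 1.
              1 is a leaf — visit 1.
            Visit 9.
            At 9: no right child.
    Visit 38.
    At 38: no right child.
  Visit 16.
  At 16: go right to 19.
    At 19: go left to 6.
      At 6: no left child.
      Visit 6.
      At 6: go right to 11.
        At 11: go left to 33.
          33 is a leaf — visit 33.
        Visit 11.
        At 11: no right child.
    Visit 19.
    At 19: no right child.
Visit 15.
At 15: no right child.
Full in-order sequence: 17, 14, 22, 3, 1, 9, 38, 16, 6, 33, 11, 19, 15.

3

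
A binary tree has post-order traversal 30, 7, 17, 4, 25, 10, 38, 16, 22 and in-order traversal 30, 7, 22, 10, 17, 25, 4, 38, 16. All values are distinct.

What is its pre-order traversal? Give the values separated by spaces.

The last element of post-order is the root; it splits in-order into left and right subtrees.
Root 22: left subtree has 2 nodes {30, 7}, right has 6 {10, 17, 25, 4, 38, 16}.
  Root 7: left subtree has 1 node {30}, right has 0 { }.
  Root 16: left subtree has 5 nodes {10, 17, 25, 4, 38}, right has 0 { }.
    Root 38: left subtree has 4 nodes {10, 17, 25, 4}, right has 0 { }.
      Root 10: left subtree has 0 nodes { }, right has 3 {17, 25, 4}.
        Root 25: left subtree has 1 node {17}, right has 1 {4}.

22 7 30 16 38 10 25 17 4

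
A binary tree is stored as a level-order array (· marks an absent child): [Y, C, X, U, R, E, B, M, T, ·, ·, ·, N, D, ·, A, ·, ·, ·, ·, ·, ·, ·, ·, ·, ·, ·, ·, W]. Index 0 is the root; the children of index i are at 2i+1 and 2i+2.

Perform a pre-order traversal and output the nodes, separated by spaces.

Y C U M A T R X E N B D W

Pre-order visits the node, then its left subtree, then its right subtree.
Visit Y.
At Y: go left to C.
  Visit C.
  At C: go left to U.
    Visit U.
    At U: go left to M.
      Visit M.
      At M: go left to A.
        A is a leaf — visit A.
      At M: no right child.
    At U: go right to T.
      T is a leaf — visit T.
  At C: go right to R.
    R is a leaf — visit R.
At Y: go right to X.
  Visit X.
  At X: go left to E.
    Visit E.
    At E: no left child.
    At E: go right to N.
      N is a leaf — visit N.
  At X: go right to B.
    Visit B.
    At B: go left to D.
      Visit D.
      At D: no left child.
      At D: go right to W.
        W is a leaf — visit W.
    At B: no right child.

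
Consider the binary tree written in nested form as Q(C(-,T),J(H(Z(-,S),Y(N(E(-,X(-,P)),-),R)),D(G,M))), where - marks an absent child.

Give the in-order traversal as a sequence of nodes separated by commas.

In-order visits the left subtree, then the node, then the right subtree.
At Q: go left to C.
  At C: no left child.
  Visit C.
  At C: go right to T.
    T is a leaf — visit T.
Visit Q.
At Q: go right to J.
  At J: go left to H.
    At H: go left to Z.
      At Z: no left child.
      Visit Z.
      At Z: go right to S.
        S is a leaf — visit S.
    Visit H.
    At H: go right to Y.
      At Y: go left to N.
        At N: go left to E.
          At E: no left child.
          Visit E.
          At E: go right to X.
            At X: no left child.
            Visit X.
            At X: go right to P.
              P is a leaf — visit P.
        Visit N.
        At N: no right child.
      Visit Y.
      At Y: go right to R.
        R is a leaf — visit R.
  Visit J.
  At J: go right to D.
    At D: go left to G.
      G is a leaf — visit G.
    Visit D.
    At D: go right to M.
      M is a leaf — visit M.

C, T, Q, Z, S, H, E, X, P, N, Y, R, J, G, D, M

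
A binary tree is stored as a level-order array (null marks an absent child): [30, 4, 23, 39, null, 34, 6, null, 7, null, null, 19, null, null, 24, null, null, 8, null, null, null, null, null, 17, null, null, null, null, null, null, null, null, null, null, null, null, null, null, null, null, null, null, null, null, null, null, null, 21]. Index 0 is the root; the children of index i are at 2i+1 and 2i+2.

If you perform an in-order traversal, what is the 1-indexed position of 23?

In-order visits the left subtree, then the node, then the right subtree.
At 30: go left to 4.
  At 4: go left to 39.
    At 39: no left child.
    Visit 39.
    At 39: go right to 7.
      At 7: go left to 8.
        8 is a leaf — visit 8.
      Visit 7.
      At 7: no right child.
  Visit 4.
  At 4: no right child.
Visit 30.
At 30: go right to 23.
  At 23: go left to 34.
    At 34: go left to 19.
      At 19: go left to 17.
        At 17: go left to 21.
          21 is a leaf — visit 21.
        Visit 17.
        At 17: no right child.
      Visit 19.
      At 19: no right child.
    Visit 34.
    At 34: no right child.
  Visit 23.
  At 23: go right to 6.
    At 6: no left child.
    Visit 6.
    At 6: go right to 24.
      24 is a leaf — visit 24.
Full in-order sequence: 39, 8, 7, 4, 30, 21, 17, 19, 34, 23, 6, 24.

10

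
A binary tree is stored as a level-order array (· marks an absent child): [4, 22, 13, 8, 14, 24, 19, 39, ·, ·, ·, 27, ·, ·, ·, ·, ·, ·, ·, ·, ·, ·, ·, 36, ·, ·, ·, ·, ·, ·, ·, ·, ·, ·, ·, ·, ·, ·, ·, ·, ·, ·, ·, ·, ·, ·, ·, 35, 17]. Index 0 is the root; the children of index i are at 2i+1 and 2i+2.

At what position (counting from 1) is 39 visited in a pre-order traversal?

4

Pre-order visits the node, then its left subtree, then its right subtree.
Visit 4.
At 4: go left to 22.
  Visit 22.
  At 22: go left to 8.
    Visit 8.
    At 8: go left to 39.
      39 is a leaf — visit 39.
    At 8: no right child.
  At 22: go right to 14.
    14 is a leaf — visit 14.
At 4: go right to 13.
  Visit 13.
  At 13: go left to 24.
    Visit 24.
    At 24: go left to 27.
      Visit 27.
      At 27: go left to 36.
        Visit 36.
        At 36: go left to 35.
          35 is a leaf — visit 35.
        At 36: go right to 17.
          17 is a leaf — visit 17.
      At 27: no right child.
    At 24: no right child.
  At 13: go right to 19.
    19 is a leaf — visit 19.
Full pre-order sequence: 4, 22, 8, 39, 14, 13, 24, 27, 36, 35, 17, 19.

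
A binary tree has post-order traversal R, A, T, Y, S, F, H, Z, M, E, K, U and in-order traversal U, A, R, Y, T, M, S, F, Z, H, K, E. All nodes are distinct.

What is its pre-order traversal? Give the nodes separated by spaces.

U K M Y A R T Z F S H E

The last element of post-order is the root; it splits in-order into left and right subtrees.
Root U: left subtree has 0 nodes { }, right has 11 {A, R, Y, T, M, S, F, Z, H, K, E}.
  Root K: left subtree has 9 nodes {A, R, Y, T, M, S, F, Z, H}, right has 1 {E}.
    Root M: left subtree has 4 nodes {A, R, Y, T}, right has 4 {S, F, Z, H}.
      Root Y: left subtree has 2 nodes {A, R}, right has 1 {T}.
        Root A: left subtree has 0 nodes { }, right has 1 {R}.
      Root Z: left subtree has 2 nodes {S, F}, right has 1 {H}.
        Root F: left subtree has 1 node {S}, right has 0 { }.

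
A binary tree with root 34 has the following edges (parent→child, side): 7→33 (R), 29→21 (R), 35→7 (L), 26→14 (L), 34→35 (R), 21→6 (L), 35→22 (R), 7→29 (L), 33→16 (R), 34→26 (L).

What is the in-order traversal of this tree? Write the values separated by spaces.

14 26 34 29 6 21 7 33 16 35 22

In-order visits the left subtree, then the node, then the right subtree.
At 34: go left to 26.
  At 26: go left to 14.
    14 is a leaf — visit 14.
  Visit 26.
  At 26: no right child.
Visit 34.
At 34: go right to 35.
  At 35: go left to 7.
    At 7: go left to 29.
      At 29: no left child.
      Visit 29.
      At 29: go right to 21.
        At 21: go left to 6.
          6 is a leaf — visit 6.
        Visit 21.
        At 21: no right child.
    Visit 7.
    At 7: go right to 33.
      At 33: no left child.
      Visit 33.
      At 33: go right to 16.
        16 is a leaf — visit 16.
  Visit 35.
  At 35: go right to 22.
    22 is a leaf — visit 22.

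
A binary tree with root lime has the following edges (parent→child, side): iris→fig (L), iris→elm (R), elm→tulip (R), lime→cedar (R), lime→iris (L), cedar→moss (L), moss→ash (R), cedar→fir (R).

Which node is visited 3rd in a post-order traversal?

elm

Post-order visits the left subtree, then the right subtree, then the node.
At lime: go left to iris.
  At iris: go left to fig.
    fig is a leaf — visit fig.
  At iris: go right to elm.
    At elm: no left child.
    At elm: go right to tulip.
      tulip is a leaf — visit tulip.
    Visit elm.
  Visit iris.
At lime: go right to cedar.
  At cedar: go left to moss.
    At moss: no left child.
    At moss: go right to ash.
      ash is a leaf — visit ash.
    Visit moss.
  At cedar: go right to fir.
    fir is a leaf — visit fir.
  Visit cedar.
Visit lime.
Full post-order sequence: fig, tulip, elm, iris, ash, moss, fir, cedar, lime.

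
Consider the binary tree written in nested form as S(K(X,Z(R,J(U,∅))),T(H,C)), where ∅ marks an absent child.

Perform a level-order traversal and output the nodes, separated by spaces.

S K T X Z H C R J U

Level-order visits nodes level by level from the root, left to right within each level.
Level 0: S
Level 1: K, T
Level 2: X, Z, H, C
Level 3: R, J
Level 4: U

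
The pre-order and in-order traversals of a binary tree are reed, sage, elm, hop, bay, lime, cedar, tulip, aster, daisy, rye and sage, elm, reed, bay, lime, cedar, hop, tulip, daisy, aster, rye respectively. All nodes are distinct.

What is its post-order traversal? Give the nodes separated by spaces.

The first element of pre-order is the root; it splits in-order into left and right subtrees.
Root reed: left subtree has 2 nodes {sage, elm}, right has 8 {bay, lime, cedar, hop, tulip, daisy, aster, rye}.
  Root sage: left subtree has 0 nodes { }, right has 1 {elm}.
  Root hop: left subtree has 3 nodes {bay, lime, cedar}, right has 4 {tulip, daisy, aster, rye}.
    Root bay: left subtree has 0 nodes { }, right has 2 {lime, cedar}.
      Root lime: left subtree has 0 nodes { }, right has 1 {cedar}.
    Root tulip: left subtree has 0 nodes { }, right has 3 {daisy, aster, rye}.
      Root aster: left subtree has 1 node {daisy}, right has 1 {rye}.

elm sage cedar lime bay daisy rye aster tulip hop reed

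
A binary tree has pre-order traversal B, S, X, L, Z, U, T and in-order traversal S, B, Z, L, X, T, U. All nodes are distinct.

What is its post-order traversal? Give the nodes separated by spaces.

The first element of pre-order is the root; it splits in-order into left and right subtrees.
Root B: left subtree has 1 node {S}, right has 5 {Z, L, X, T, U}.
  Root X: left subtree has 2 nodes {Z, L}, right has 2 {T, U}.
    Root L: left subtree has 1 node {Z}, right has 0 { }.
    Root U: left subtree has 1 node {T}, right has 0 { }.

S Z L T U X B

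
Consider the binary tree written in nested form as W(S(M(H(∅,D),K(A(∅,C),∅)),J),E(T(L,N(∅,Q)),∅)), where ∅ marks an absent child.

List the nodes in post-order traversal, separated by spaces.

Post-order visits the left subtree, then the right subtree, then the node.
At W: go left to S.
  At S: go left to M.
    At M: go left to H.
      At H: no left child.
      At H: go right to D.
        D is a leaf — visit D.
      Visit H.
    At M: go right to K.
      At K: go left to A.
        At A: no left child.
        At A: go right to C.
          C is a leaf — visit C.
        Visit A.
      At K: no right child.
      Visit K.
    Visit M.
  At S: go right to J.
    J is a leaf — visit J.
  Visit S.
At W: go right to E.
  At E: go left to T.
    At T: go left to L.
      L is a leaf — visit L.
    At T: go right to N.
      At N: no left child.
      At N: go right to Q.
        Q is a leaf — visit Q.
      Visit N.
    Visit T.
  At E: no right child.
  Visit E.
Visit W.

D H C A K M J S L Q N T E W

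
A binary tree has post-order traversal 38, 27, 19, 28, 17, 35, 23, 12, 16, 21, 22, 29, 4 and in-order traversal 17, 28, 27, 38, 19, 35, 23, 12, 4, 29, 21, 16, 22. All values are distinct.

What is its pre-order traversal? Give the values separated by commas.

4, 12, 23, 35, 17, 28, 19, 27, 38, 29, 22, 21, 16

The last element of post-order is the root; it splits in-order into left and right subtrees.
Root 4: left subtree has 8 nodes {17, 28, 27, 38, 19, 35, 23, 12}, right has 4 {29, 21, 16, 22}.
  Root 12: left subtree has 7 nodes {17, 28, 27, 38, 19, 35, 23}, right has 0 { }.
    Root 23: left subtree has 6 nodes {17, 28, 27, 38, 19, 35}, right has 0 { }.
      Root 35: left subtree has 5 nodes {17, 28, 27, 38, 19}, right has 0 { }.
        Root 17: left subtree has 0 nodes { }, right has 4 {28, 27, 38, 19}.
          Root 28: left subtree has 0 nodes { }, right has 3 {27, 38, 19}.
            Root 19: left subtree has 2 nodes {27, 38}, right has 0 { }.
              Root 27: left subtree has 0 nodes { }, right has 1 {38}.
  Root 29: left subtree has 0 nodes { }, right has 3 {21, 16, 22}.
    Root 22: left subtree has 2 nodes {21, 16}, right has 0 { }.
      Root 21: left subtree has 0 nodes { }, right has 1 {16}.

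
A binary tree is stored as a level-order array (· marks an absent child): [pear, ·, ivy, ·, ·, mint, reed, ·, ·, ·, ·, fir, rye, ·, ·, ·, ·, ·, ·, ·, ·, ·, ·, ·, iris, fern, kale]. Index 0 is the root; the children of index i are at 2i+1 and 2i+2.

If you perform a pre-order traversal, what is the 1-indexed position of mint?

Pre-order visits the node, then its left subtree, then its right subtree.
Visit pear.
At pear: no left child.
At pear: go right to ivy.
  Visit ivy.
  At ivy: go left to mint.
    Visit mint.
    At mint: go left to fir.
      Visit fir.
      At fir: no left child.
      At fir: go right to iris.
        iris is a leaf — visit iris.
    At mint: go right to rye.
      Visit rye.
      At rye: go left to fern.
        fern is a leaf — visit fern.
      At rye: go right to kale.
        kale is a leaf — visit kale.
  At ivy: go right to reed.
    reed is a leaf — visit reed.
Full pre-order sequence: pear, ivy, mint, fir, iris, rye, fern, kale, reed.

3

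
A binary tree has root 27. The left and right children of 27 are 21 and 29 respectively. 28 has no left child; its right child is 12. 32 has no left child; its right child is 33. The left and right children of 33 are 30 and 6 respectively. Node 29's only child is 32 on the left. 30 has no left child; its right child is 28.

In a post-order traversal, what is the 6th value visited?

Post-order visits the left subtree, then the right subtree, then the node.
At 27: go left to 21.
  21 is a leaf — visit 21.
At 27: go right to 29.
  At 29: go left to 32.
    At 32: no left child.
    At 32: go right to 33.
      At 33: go left to 30.
        At 30: no left child.
        At 30: go right to 28.
          At 28: no left child.
          At 28: go right to 12.
            12 is a leaf — visit 12.
          Visit 28.
        Visit 30.
      At 33: go right to 6.
        6 is a leaf — visit 6.
      Visit 33.
    Visit 32.
  At 29: no right child.
  Visit 29.
Visit 27.
Full post-order sequence: 21, 12, 28, 30, 6, 33, 32, 29, 27.

33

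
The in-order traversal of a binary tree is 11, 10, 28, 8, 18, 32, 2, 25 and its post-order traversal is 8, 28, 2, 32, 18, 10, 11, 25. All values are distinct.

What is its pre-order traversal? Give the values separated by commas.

25, 11, 10, 18, 28, 8, 32, 2

The last element of post-order is the root; it splits in-order into left and right subtrees.
Root 25: left subtree has 7 nodes {11, 10, 28, 8, 18, 32, 2}, right has 0 { }.
  Root 11: left subtree has 0 nodes { }, right has 6 {10, 28, 8, 18, 32, 2}.
    Root 10: left subtree has 0 nodes { }, right has 5 {28, 8, 18, 32, 2}.
      Root 18: left subtree has 2 nodes {28, 8}, right has 2 {32, 2}.
        Root 28: left subtree has 0 nodes { }, right has 1 {8}.
        Root 32: left subtree has 0 nodes { }, right has 1 {2}.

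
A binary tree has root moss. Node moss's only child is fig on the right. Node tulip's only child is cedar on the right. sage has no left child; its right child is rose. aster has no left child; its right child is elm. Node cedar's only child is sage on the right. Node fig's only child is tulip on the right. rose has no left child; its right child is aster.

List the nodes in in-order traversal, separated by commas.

moss, fig, tulip, cedar, sage, rose, aster, elm

In-order visits the left subtree, then the node, then the right subtree.
At moss: no left child.
Visit moss.
At moss: go right to fig.
  At fig: no left child.
  Visit fig.
  At fig: go right to tulip.
    At tulip: no left child.
    Visit tulip.
    At tulip: go right to cedar.
      At cedar: no left child.
      Visit cedar.
      At cedar: go right to sage.
        At sage: no left child.
        Visit sage.
        At sage: go right to rose.
          At rose: no left child.
          Visit rose.
          At rose: go right to aster.
            At aster: no left child.
            Visit aster.
            At aster: go right to elm.
              elm is a leaf — visit elm.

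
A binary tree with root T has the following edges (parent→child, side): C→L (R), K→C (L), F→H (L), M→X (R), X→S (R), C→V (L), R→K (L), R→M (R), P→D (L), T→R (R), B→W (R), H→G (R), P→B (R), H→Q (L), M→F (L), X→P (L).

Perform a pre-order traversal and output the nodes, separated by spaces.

Pre-order visits the node, then its left subtree, then its right subtree.
Visit T.
At T: no left child.
At T: go right to R.
  Visit R.
  At R: go left to K.
    Visit K.
    At K: go left to C.
      Visit C.
      At C: go left to V.
        V is a leaf — visit V.
      At C: go right to L.
        L is a leaf — visit L.
    At K: no right child.
  At R: go right to M.
    Visit M.
    At M: go left to F.
      Visit F.
      At F: go left to H.
        Visit H.
        At H: go left to Q.
          Q is a leaf — visit Q.
        At H: go right to G.
          G is a leaf — visit G.
      At F: no right child.
    At M: go right to X.
      Visit X.
      At X: go left to P.
        Visit P.
        At P: go left to D.
          D is a leaf — visit D.
        At P: go right to B.
          Visit B.
          At B: no left child.
          At B: go right to W.
            W is a leaf — visit W.
      At X: go right to S.
        S is a leaf — visit S.

T R K C V L M F H Q G X P D B W S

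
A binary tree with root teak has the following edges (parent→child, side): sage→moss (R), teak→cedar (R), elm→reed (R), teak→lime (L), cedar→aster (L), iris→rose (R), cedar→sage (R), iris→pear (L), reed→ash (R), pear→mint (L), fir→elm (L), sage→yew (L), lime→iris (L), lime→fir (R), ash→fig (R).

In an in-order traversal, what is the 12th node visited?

aster

In-order visits the left subtree, then the node, then the right subtree.
At teak: go left to lime.
  At lime: go left to iris.
    At iris: go left to pear.
      At pear: go left to mint.
        mint is a leaf — visit mint.
      Visit pear.
      At pear: no right child.
    Visit iris.
    At iris: go right to rose.
      rose is a leaf — visit rose.
  Visit lime.
  At lime: go right to fir.
    At fir: go left to elm.
      At elm: no left child.
      Visit elm.
      At elm: go right to reed.
        At reed: no left child.
        Visit reed.
        At reed: go right to ash.
          At ash: no left child.
          Visit ash.
          At ash: go right to fig.
            fig is a leaf — visit fig.
    Visit fir.
    At fir: no right child.
Visit teak.
At teak: go right to cedar.
  At cedar: go left to aster.
    aster is a leaf — visit aster.
  Visit cedar.
  At cedar: go right to sage.
    At sage: go left to yew.
      yew is a leaf — visit yew.
    Visit sage.
    At sage: go right to moss.
      moss is a leaf — visit moss.
Full in-order sequence: mint, pear, iris, rose, lime, elm, reed, ash, fig, fir, teak, aster, cedar, yew, sage, moss.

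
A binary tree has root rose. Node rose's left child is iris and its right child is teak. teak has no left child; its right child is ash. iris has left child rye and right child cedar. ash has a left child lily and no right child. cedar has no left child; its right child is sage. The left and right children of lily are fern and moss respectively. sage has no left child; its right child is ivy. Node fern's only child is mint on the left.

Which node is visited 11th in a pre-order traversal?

mint

Pre-order visits the node, then its left subtree, then its right subtree.
Visit rose.
At rose: go left to iris.
  Visit iris.
  At iris: go left to rye.
    rye is a leaf — visit rye.
  At iris: go right to cedar.
    Visit cedar.
    At cedar: no left child.
    At cedar: go right to sage.
      Visit sage.
      At sage: no left child.
      At sage: go right to ivy.
        ivy is a leaf — visit ivy.
At rose: go right to teak.
  Visit teak.
  At teak: no left child.
  At teak: go right to ash.
    Visit ash.
    At ash: go left to lily.
      Visit lily.
      At lily: go left to fern.
        Visit fern.
        At fern: go left to mint.
          mint is a leaf — visit mint.
        At fern: no right child.
      At lily: go right to moss.
        moss is a leaf — visit moss.
    At ash: no right child.
Full pre-order sequence: rose, iris, rye, cedar, sage, ivy, teak, ash, lily, fern, mint, moss.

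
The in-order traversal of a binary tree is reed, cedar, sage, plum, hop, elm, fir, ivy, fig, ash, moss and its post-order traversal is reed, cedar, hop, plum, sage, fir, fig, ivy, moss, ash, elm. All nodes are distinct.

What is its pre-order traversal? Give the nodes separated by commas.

elm, sage, cedar, reed, plum, hop, ash, ivy, fir, fig, moss

The last element of post-order is the root; it splits in-order into left and right subtrees.
Root elm: left subtree has 5 nodes {reed, cedar, sage, plum, hop}, right has 5 {fir, ivy, fig, ash, moss}.
  Root sage: left subtree has 2 nodes {reed, cedar}, right has 2 {plum, hop}.
    Root cedar: left subtree has 1 node {reed}, right has 0 { }.
    Root plum: left subtree has 0 nodes { }, right has 1 {hop}.
  Root ash: left subtree has 3 nodes {fir, ivy, fig}, right has 1 {moss}.
    Root ivy: left subtree has 1 node {fir}, right has 1 {fig}.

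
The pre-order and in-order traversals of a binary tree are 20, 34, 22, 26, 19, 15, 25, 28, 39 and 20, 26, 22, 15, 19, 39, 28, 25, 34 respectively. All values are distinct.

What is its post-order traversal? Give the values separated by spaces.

The first element of pre-order is the root; it splits in-order into left and right subtrees.
Root 20: left subtree has 0 nodes { }, right has 8 {26, 22, 15, 19, 39, 28, 25, 34}.
  Root 34: left subtree has 7 nodes {26, 22, 15, 19, 39, 28, 25}, right has 0 { }.
    Root 22: left subtree has 1 node {26}, right has 5 {15, 19, 39, 28, 25}.
      Root 19: left subtree has 1 node {15}, right has 3 {39, 28, 25}.
        Root 25: left subtree has 2 nodes {39, 28}, right has 0 { }.
          Root 28: left subtree has 1 node {39}, right has 0 { }.

26 15 39 28 25 19 22 34 20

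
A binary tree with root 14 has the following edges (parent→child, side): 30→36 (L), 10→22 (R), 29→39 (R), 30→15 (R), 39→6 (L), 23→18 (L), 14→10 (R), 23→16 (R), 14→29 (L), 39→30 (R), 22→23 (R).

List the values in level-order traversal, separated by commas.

Level-order visits nodes level by level from the root, left to right within each level.
Level 0: 14
Level 1: 29, 10
Level 2: 39, 22
Level 3: 6, 30, 23
Level 4: 36, 15, 18, 16

14, 29, 10, 39, 22, 6, 30, 23, 36, 15, 18, 16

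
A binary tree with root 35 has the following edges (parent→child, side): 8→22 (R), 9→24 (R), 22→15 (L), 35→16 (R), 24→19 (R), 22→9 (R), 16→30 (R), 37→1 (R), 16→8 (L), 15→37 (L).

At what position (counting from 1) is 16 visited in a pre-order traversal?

Pre-order visits the node, then its left subtree, then its right subtree.
Visit 35.
At 35: no left child.
At 35: go right to 16.
  Visit 16.
  At 16: go left to 8.
    Visit 8.
    At 8: no left child.
    At 8: go right to 22.
      Visit 22.
      At 22: go left to 15.
        Visit 15.
        At 15: go left to 37.
          Visit 37.
          At 37: no left child.
          At 37: go right to 1.
            1 is a leaf — visit 1.
        At 15: no right child.
      At 22: go right to 9.
        Visit 9.
        At 9: no left child.
        At 9: go right to 24.
          Visit 24.
          At 24: no left child.
          At 24: go right to 19.
            19 is a leaf — visit 19.
  At 16: go right to 30.
    30 is a leaf — visit 30.
Full pre-order sequence: 35, 16, 8, 22, 15, 37, 1, 9, 24, 19, 30.

2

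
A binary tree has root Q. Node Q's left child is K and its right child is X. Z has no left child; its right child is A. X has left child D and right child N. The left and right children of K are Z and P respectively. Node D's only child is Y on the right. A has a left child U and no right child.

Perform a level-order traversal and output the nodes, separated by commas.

Q, K, X, Z, P, D, N, A, Y, U

Level-order visits nodes level by level from the root, left to right within each level.
Level 0: Q
Level 1: K, X
Level 2: Z, P, D, N
Level 3: A, Y
Level 4: U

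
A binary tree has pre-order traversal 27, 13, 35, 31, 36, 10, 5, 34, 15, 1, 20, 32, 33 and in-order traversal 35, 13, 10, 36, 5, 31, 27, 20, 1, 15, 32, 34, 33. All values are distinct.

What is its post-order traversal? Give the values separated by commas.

35, 10, 5, 36, 31, 13, 20, 1, 32, 15, 33, 34, 27

The first element of pre-order is the root; it splits in-order into left and right subtrees.
Root 27: left subtree has 6 nodes {35, 13, 10, 36, 5, 31}, right has 6 {20, 1, 15, 32, 34, 33}.
  Root 13: left subtree has 1 node {35}, right has 4 {10, 36, 5, 31}.
    Root 31: left subtree has 3 nodes {10, 36, 5}, right has 0 { }.
      Root 36: left subtree has 1 node {10}, right has 1 {5}.
  Root 34: left subtree has 4 nodes {20, 1, 15, 32}, right has 1 {33}.
    Root 15: left subtree has 2 nodes {20, 1}, right has 1 {32}.
      Root 1: left subtree has 1 node {20}, right has 0 { }.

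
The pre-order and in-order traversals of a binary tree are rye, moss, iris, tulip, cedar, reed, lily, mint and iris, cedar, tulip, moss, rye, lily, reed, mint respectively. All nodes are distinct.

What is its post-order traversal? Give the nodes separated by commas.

cedar, tulip, iris, moss, lily, mint, reed, rye

The first element of pre-order is the root; it splits in-order into left and right subtrees.
Root rye: left subtree has 4 nodes {iris, cedar, tulip, moss}, right has 3 {lily, reed, mint}.
  Root moss: left subtree has 3 nodes {iris, cedar, tulip}, right has 0 { }.
    Root iris: left subtree has 0 nodes { }, right has 2 {cedar, tulip}.
      Root tulip: left subtree has 1 node {cedar}, right has 0 { }.
  Root reed: left subtree has 1 node {lily}, right has 1 {mint}.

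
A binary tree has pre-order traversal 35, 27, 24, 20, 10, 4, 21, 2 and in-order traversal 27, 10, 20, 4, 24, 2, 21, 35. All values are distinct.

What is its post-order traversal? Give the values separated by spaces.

The first element of pre-order is the root; it splits in-order into left and right subtrees.
Root 35: left subtree has 7 nodes {27, 10, 20, 4, 24, 2, 21}, right has 0 { }.
  Root 27: left subtree has 0 nodes { }, right has 6 {10, 20, 4, 24, 2, 21}.
    Root 24: left subtree has 3 nodes {10, 20, 4}, right has 2 {2, 21}.
      Root 20: left subtree has 1 node {10}, right has 1 {4}.
      Root 21: left subtree has 1 node {2}, right has 0 { }.

10 4 20 2 21 24 27 35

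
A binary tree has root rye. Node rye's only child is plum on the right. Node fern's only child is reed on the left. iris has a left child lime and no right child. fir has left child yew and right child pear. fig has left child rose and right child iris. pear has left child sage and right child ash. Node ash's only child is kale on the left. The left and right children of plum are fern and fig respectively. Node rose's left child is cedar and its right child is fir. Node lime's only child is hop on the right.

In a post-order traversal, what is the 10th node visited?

rose

Post-order visits the left subtree, then the right subtree, then the node.
At rye: no left child.
At rye: go right to plum.
  At plum: go left to fern.
    At fern: go left to reed.
      reed is a leaf — visit reed.
    At fern: no right child.
    Visit fern.
  At plum: go right to fig.
    At fig: go left to rose.
      At rose: go left to cedar.
        cedar is a leaf — visit cedar.
      At rose: go right to fir.
        At fir: go left to yew.
          yew is a leaf — visit yew.
        At fir: go right to pear.
          At pear: go left to sage.
            sage is a leaf — visit sage.
          At pear: go right to ash.
            At ash: go left to kale.
              kale is a leaf — visit kale.
            At ash: no right child.
            Visit ash.
          Visit pear.
        Visit fir.
      Visit rose.
    At fig: go right to iris.
      At iris: go left to lime.
        At lime: no left child.
        At lime: go right to hop.
          hop is a leaf — visit hop.
        Visit lime.
      At iris: no right child.
      Visit iris.
    Visit fig.
  Visit plum.
Visit rye.
Full post-order sequence: reed, fern, cedar, yew, sage, kale, ash, pear, fir, rose, hop, lime, iris, fig, plum, rye.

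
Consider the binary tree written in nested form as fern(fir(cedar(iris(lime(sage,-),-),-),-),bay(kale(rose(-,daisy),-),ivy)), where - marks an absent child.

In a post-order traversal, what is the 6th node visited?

Post-order visits the left subtree, then the right subtree, then the node.
At fern: go left to fir.
  At fir: go left to cedar.
    At cedar: go left to iris.
      At iris: go left to lime.
        At lime: go left to sage.
          sage is a leaf — visit sage.
        At lime: no right child.
        Visit lime.
      At iris: no right child.
      Visit iris.
    At cedar: no right child.
    Visit cedar.
  At fir: no right child.
  Visit fir.
At fern: go right to bay.
  At bay: go left to kale.
    At kale: go left to rose.
      At rose: no left child.
      At rose: go right to daisy.
        daisy is a leaf — visit daisy.
      Visit rose.
    At kale: no right child.
    Visit kale.
  At bay: go right to ivy.
    ivy is a leaf — visit ivy.
  Visit bay.
Visit fern.
Full post-order sequence: sage, lime, iris, cedar, fir, daisy, rose, kale, ivy, bay, fern.

daisy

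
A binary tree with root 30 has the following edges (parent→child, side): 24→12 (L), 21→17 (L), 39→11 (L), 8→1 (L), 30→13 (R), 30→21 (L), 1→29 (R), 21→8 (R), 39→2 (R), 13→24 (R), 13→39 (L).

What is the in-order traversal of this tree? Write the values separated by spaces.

In-order visits the left subtree, then the node, then the right subtree.
At 30: go left to 21.
  At 21: go left to 17.
    17 is a leaf — visit 17.
  Visit 21.
  At 21: go right to 8.
    At 8: go left to 1.
      At 1: no left child.
      Visit 1.
      At 1: go right to 29.
        29 is a leaf — visit 29.
    Visit 8.
    At 8: no right child.
Visit 30.
At 30: go right to 13.
  At 13: go left to 39.
    At 39: go left to 11.
      11 is a leaf — visit 11.
    Visit 39.
    At 39: go right to 2.
      2 is a leaf — visit 2.
  Visit 13.
  At 13: go right to 24.
    At 24: go left to 12.
      12 is a leaf — visit 12.
    Visit 24.
    At 24: no right child.

17 21 1 29 8 30 11 39 2 13 12 24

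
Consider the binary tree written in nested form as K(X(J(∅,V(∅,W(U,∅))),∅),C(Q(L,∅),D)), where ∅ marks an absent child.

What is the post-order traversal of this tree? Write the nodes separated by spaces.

Post-order visits the left subtree, then the right subtree, then the node.
At K: go left to X.
  At X: go left to J.
    At J: no left child.
    At J: go right to V.
      At V: no left child.
      At V: go right to W.
        At W: go left to U.
          U is a leaf — visit U.
        At W: no right child.
        Visit W.
      Visit V.
    Visit J.
  At X: no right child.
  Visit X.
At K: go right to C.
  At C: go left to Q.
    At Q: go left to L.
      L is a leaf — visit L.
    At Q: no right child.
    Visit Q.
  At C: go right to D.
    D is a leaf — visit D.
  Visit C.
Visit K.

U W V J X L Q D C K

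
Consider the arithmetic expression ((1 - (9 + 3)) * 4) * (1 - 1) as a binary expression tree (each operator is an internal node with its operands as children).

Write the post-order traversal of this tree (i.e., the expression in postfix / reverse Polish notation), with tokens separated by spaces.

1 9 3 + - 4 * 1 1 - *

Post-order on an expression tree gives postfix notation: for each operator, emit left operand, right operand, then the operator.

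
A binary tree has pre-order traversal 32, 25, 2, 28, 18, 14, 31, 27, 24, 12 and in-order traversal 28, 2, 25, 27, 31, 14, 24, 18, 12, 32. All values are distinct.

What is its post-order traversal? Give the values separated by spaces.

The first element of pre-order is the root; it splits in-order into left and right subtrees.
Root 32: left subtree has 9 nodes {28, 2, 25, 27, 31, 14, 24, 18, 12}, right has 0 { }.
  Root 25: left subtree has 2 nodes {28, 2}, right has 6 {27, 31, 14, 24, 18, 12}.
    Root 2: left subtree has 1 node {28}, right has 0 { }.
    Root 18: left subtree has 4 nodes {27, 31, 14, 24}, right has 1 {12}.
      Root 14: left subtree has 2 nodes {27, 31}, right has 1 {24}.
        Root 31: left subtree has 1 node {27}, right has 0 { }.

28 2 27 31 24 14 12 18 25 32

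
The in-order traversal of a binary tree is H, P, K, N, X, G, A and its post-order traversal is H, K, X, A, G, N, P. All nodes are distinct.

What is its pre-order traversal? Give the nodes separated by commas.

The last element of post-order is the root; it splits in-order into left and right subtrees.
Root P: left subtree has 1 node {H}, right has 5 {K, N, X, G, A}.
  Root N: left subtree has 1 node {K}, right has 3 {X, G, A}.
    Root G: left subtree has 1 node {X}, right has 1 {A}.

P, H, N, K, G, X, A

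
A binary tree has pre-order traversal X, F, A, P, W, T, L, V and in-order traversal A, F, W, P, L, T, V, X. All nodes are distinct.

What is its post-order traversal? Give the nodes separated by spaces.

The first element of pre-order is the root; it splits in-order into left and right subtrees.
Root X: left subtree has 7 nodes {A, F, W, P, L, T, V}, right has 0 { }.
  Root F: left subtree has 1 node {A}, right has 5 {W, P, L, T, V}.
    Root P: left subtree has 1 node {W}, right has 3 {L, T, V}.
      Root T: left subtree has 1 node {L}, right has 1 {V}.

A W L V T P F X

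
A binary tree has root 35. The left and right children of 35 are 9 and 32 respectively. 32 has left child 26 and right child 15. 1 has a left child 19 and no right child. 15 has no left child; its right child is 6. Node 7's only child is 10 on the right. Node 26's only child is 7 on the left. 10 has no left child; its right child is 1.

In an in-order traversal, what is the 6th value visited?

In-order visits the left subtree, then the node, then the right subtree.
At 35: go left to 9.
  9 is a leaf — visit 9.
Visit 35.
At 35: go right to 32.
  At 32: go left to 26.
    At 26: go left to 7.
      At 7: no left child.
      Visit 7.
      At 7: go right to 10.
        At 10: no left child.
        Visit 10.
        At 10: go right to 1.
          At 1: go left to 19.
            19 is a leaf — visit 19.
          Visit 1.
          At 1: no right child.
    Visit 26.
    At 26: no right child.
  Visit 32.
  At 32: go right to 15.
    At 15: no left child.
    Visit 15.
    At 15: go right to 6.
      6 is a leaf — visit 6.
Full in-order sequence: 9, 35, 7, 10, 19, 1, 26, 32, 15, 6.

1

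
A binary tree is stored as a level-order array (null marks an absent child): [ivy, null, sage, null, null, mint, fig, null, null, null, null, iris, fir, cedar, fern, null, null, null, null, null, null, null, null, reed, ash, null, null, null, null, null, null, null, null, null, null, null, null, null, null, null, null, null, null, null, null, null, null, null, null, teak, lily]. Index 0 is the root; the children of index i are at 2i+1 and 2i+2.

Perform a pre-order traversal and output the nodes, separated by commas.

ivy, sage, mint, iris, reed, ash, teak, lily, fir, fig, cedar, fern

Pre-order visits the node, then its left subtree, then its right subtree.
Visit ivy.
At ivy: no left child.
At ivy: go right to sage.
  Visit sage.
  At sage: go left to mint.
    Visit mint.
    At mint: go left to iris.
      Visit iris.
      At iris: go left to reed.
        reed is a leaf — visit reed.
      At iris: go right to ash.
        Visit ash.
        At ash: go left to teak.
          teak is a leaf — visit teak.
        At ash: go right to lily.
          lily is a leaf — visit lily.
    At mint: go right to fir.
      fir is a leaf — visit fir.
  At sage: go right to fig.
    Visit fig.
    At fig: go left to cedar.
      cedar is a leaf — visit cedar.
    At fig: go right to fern.
      fern is a leaf — visit fern.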